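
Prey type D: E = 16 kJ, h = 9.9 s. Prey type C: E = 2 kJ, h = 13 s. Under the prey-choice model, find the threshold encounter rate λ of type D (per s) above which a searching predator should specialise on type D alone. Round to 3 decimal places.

0.011 per s

The zero-one rule: include type C iff E₂/h₂ > λE₁/(1+λh₁). Equality gives the switch point.
λE₁h₂ = E₂ + λE₂h₁ ⇒ λ = E₂/(E₁h₂ − E₂h₁) = 2/(208 − 19.8) = 0.01063 per s.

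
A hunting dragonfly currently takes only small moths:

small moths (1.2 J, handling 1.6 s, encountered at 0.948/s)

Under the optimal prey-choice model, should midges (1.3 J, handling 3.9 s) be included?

Intake rate on the current diet: R = (0.948×1.2) / (1 + 0.948×1.6) = 1.138/2.517 = 0.452 J/s.
Profitability of midges: 1.3/3.9 = 0.3333 J/s.
Since 0.3333 < R, time spent handling midges is better spent searching.

No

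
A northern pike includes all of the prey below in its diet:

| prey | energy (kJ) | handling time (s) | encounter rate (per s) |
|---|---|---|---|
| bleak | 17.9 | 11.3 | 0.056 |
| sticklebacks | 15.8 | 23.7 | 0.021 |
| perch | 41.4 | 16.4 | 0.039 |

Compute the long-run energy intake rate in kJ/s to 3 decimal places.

Energy encountered per unit search time: 0.056×17.9 + 0.021×15.8 + 0.039×41.4 = 2.949 kJ/s.
Handling time per unit search time: 0.056×11.3 + 0.021×23.7 + 0.039×16.4 = 1.77.
Rate = 2.949/(1 + 1.77) = 1.065 kJ/s.

1.065 kJ/s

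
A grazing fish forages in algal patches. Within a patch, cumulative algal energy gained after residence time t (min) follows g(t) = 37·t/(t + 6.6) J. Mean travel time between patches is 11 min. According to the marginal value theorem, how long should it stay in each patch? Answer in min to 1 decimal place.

By the marginal value theorem, leave when the instantaneous gain rate g'(t) equals the habitat-wide average g(t)/(T + t).
g'(t) = 37·6.6/(t + 6.6)². Setting 37·6.6/(t+6.6)² = 37t/[(t+6.6)(11+t)] gives 6.6(11+t) = t(t+6.6), so t² = 6.6×11 = 72.6.
t* = √72.6 = 8.521 min.

8.5 min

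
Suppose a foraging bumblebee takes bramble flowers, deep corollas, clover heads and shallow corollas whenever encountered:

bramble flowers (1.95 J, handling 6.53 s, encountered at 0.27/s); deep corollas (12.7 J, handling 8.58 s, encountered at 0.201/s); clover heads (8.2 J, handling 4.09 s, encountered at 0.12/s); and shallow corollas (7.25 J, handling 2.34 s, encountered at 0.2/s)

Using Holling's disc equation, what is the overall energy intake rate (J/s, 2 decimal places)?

1.01 J/s

R = Σλ_iE_i / (1 + Σλ_ih_i)
Numerator: 0.27×1.95 + 0.201×12.7 + 0.12×8.2 + 0.2×7.25 = 5.513
Denominator: 1 + 0.27×6.53 + 0.201×8.58 + 0.12×4.09 + 0.2×2.34 = 5.446
R = 5.513/5.446 = 1.012 J/s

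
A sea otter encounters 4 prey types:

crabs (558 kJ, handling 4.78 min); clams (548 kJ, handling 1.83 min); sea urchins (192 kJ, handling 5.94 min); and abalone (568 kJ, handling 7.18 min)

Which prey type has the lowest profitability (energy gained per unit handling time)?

sea urchins

In descending order of E/h:
clams: 548/1.83 = 299 kJ/min
crabs: 558/4.78 = 117 kJ/min
abalone: 568/7.18 = 79.1 kJ/min
sea urchins: 192/5.94 = 32.3 kJ/min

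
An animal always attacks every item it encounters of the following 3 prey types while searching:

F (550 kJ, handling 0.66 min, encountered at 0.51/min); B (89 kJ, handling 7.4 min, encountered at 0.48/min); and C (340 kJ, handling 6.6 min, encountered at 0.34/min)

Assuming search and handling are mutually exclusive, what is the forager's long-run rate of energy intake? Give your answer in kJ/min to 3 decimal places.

R = (0.51×550 + 0.48×89 + 0.34×340) / (1 + 0.51×0.66 + 0.48×7.4 + 0.34×6.6) = 438.8/7.133 = 61.52 kJ/min.

61.523 kJ/min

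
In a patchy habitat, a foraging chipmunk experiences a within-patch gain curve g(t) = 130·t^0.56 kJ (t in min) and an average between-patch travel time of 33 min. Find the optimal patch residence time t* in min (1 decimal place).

Maximise g(t)/(T+t): set derivative to zero → g'(t)(T+t) = g(t).
g'(t) = 0.56·130·t^-0.44. Setting 0.56·130·t^-0.44 = 130·t^0.56/(33+t) gives 0.56(33+t) = t, so 0.44·t = 0.56×33.
t* = 0.56×33/0.44 = 42 min.

42.0 min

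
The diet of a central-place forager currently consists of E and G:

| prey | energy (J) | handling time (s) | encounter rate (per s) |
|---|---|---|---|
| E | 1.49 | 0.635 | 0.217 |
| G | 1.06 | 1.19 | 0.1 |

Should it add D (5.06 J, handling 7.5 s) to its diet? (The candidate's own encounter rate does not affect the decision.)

Current rate: (0.217×1.49 + 0.1×1.06)/(1 + 0.217×0.635 + 0.1×1.19) = 0.3416 J/s.
D: E/h = 5.06/7.5 = 0.6747 J/s.
0.6747 > 0.3416, so adding D raises the average — include it.

Yes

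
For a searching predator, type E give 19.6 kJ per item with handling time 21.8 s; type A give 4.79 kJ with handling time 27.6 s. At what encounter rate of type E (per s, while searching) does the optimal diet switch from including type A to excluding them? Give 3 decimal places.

0.011 per s

The zero-one rule: include type A iff E₂/h₂ > λE₁/(1+λh₁). Equality gives the switch point.
λE₁h₂ = E₂ + λE₂h₁ ⇒ λ = E₂/(E₁h₂ − E₂h₁) = 4.79/(541 − 104.4) = 0.01097 per s.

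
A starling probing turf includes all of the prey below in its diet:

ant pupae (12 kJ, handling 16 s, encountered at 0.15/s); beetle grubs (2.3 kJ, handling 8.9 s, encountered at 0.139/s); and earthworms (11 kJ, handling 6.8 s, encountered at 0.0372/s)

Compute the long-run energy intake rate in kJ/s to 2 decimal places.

0.52 kJ/s

R = Σλ_iE_i / (1 + Σλ_ih_i)
Numerator: 0.15×12 + 0.139×2.3 + 0.0372×11 = 2.529
Denominator: 1 + 0.15×16 + 0.139×8.9 + 0.0372×6.8 = 4.89
R = 2.529/4.89 = 0.5172 kJ/s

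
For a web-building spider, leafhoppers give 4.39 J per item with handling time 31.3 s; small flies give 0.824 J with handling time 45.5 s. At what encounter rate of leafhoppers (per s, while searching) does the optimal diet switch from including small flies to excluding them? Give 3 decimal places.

0.005 per s

At the threshold, the rate on leafhoppers alone equals the profitability of small flies: λ·4.39/(1 + λ·31.3) = 0.824/45.5 = 0.01811.
Rearranging, λ(4.39 − 0.01811×31.3) = 0.01811, so λ = 0.01811/3.823 = 0.004737 per s.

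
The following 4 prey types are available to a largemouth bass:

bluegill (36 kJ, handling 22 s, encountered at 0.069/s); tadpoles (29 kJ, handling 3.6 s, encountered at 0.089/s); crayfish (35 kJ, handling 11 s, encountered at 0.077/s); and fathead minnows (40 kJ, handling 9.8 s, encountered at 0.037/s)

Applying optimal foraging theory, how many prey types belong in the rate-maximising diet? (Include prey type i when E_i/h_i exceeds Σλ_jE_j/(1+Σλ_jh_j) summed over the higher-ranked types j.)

E/h in descending order: tadpoles 8.06, fathead minnows 4.08, crayfish 3.18, bluegill 1.64 kJ/s. The optimal diet is the largest prefix of this list for which every included type satisfies E_i/h_i > R on the types above it.
Rate on top 1: 1.955. fathead minnows: 4.08 > 1.955 → include.
Rate on top 2: 2.413. crayfish: 3.18 > 2.413 → include.
Rate on top 3: 2.67. bluegill: 1.64 < 2.67 → exclude; stop.
Optimal diet: tadpoles, fathead minnows, crayfish — 3 of 4 types.

3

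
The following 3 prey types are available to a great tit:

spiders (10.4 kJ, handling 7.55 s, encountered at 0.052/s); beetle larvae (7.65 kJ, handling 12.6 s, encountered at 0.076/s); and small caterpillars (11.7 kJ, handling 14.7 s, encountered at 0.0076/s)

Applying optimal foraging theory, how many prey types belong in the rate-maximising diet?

3

Profitabilities (E/h, kJ/s): spiders 1.38, small caterpillars 0.796, beetle larvae 0.607. Add prey in this order while the next type's profitability exceeds the intake rate on those already taken.
Rate on top 1: 0.3883. small caterpillars: 0.796 > 0.3883 → include.
Rate on top 2: 0.4186. beetle larvae: 0.607 > 0.4186 → include.
Optimal diet: spiders, small caterpillars, beetle larvae — 3 of 3 types.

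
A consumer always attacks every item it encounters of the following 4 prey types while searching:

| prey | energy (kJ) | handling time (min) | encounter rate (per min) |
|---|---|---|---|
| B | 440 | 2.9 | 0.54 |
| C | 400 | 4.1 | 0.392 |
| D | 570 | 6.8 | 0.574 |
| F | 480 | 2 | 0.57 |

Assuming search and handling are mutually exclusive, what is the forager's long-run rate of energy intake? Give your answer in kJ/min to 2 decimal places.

R = Σλ_iE_i / (1 + Σλ_ih_i)
Numerator: 0.54×440 + 0.392×400 + 0.574×570 + 0.57×480 = 995.2
Denominator: 1 + 0.54×2.9 + 0.392×4.1 + 0.574×6.8 + 0.57×2 = 9.216
R = 995.2/9.216 = 108 kJ/min

107.98 kJ/min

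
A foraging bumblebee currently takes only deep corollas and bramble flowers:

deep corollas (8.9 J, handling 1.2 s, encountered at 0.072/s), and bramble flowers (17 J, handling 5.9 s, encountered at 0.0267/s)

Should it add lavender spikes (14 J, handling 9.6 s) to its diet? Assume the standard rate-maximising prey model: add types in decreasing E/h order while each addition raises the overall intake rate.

Yes

Intake rate on the current diet: R = (0.072×8.9 + 0.0267×17) / (1 + 0.072×1.2 + 0.0267×5.9) = 1.095/1.244 = 0.88 J/s.
lavender spikes: E/h = 14/9.6 = 1.458 J/s.
1.458 > 0.88, so adding lavender spikes raises the average — include it.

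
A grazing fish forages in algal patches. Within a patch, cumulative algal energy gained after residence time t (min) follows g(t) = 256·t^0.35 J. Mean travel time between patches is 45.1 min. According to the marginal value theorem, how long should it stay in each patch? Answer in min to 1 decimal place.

Maximise g(t)/(T+t): set derivative to zero → g'(t)(T+t) = g(t).
g'(t) = 0.35·256·t^-0.65. Setting 0.35·256·t^-0.65 = 256·t^0.35/(45.1+t) gives 0.35(45.1+t) = t, so 0.65·t = 0.35×45.1.
t* = 0.35×45.1/0.65 = 24.28 min.

24.3 min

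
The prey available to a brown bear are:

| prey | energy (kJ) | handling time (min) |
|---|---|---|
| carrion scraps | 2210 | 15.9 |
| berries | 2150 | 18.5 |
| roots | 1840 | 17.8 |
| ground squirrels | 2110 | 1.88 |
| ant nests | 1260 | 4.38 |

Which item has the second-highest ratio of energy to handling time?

ant nests

Profitability E/h (kJ/min): carrion scraps = 2210/15.9 = 139, berries = 2150/18.5 = 116, roots = 1840/17.8 = 103, ground squirrels = 2110/1.88 = 1.12e+03, ant nests = 1260/4.38 = 288.
Ranked: ground squirrels > ant nests > carrion scraps > berries > roots.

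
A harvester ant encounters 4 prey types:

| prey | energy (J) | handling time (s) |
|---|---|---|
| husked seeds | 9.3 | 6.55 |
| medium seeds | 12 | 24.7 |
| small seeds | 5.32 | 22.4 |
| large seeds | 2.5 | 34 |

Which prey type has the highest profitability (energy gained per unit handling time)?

husked seeds

Profitability E/h (J/s): husked seeds = 9.3/6.55 = 1.42, medium seeds = 12/24.7 = 0.486, small seeds = 5.32/22.4 = 0.238, large seeds = 2.5/34 = 0.0735.
Ranked: husked seeds > medium seeds > small seeds > large seeds.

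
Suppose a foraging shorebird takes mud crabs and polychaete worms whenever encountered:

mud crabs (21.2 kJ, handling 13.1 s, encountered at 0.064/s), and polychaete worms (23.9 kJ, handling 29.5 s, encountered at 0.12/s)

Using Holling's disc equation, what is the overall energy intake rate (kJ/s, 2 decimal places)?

Energy encountered per unit search time: 0.064×21.2 + 0.12×23.9 = 4.225 kJ/s.
Handling time per unit search time: 0.064×13.1 + 0.12×29.5 = 4.378.
Rate = 4.225/(1 + 4.378) = 0.7855 kJ/s.

0.79 kJ/s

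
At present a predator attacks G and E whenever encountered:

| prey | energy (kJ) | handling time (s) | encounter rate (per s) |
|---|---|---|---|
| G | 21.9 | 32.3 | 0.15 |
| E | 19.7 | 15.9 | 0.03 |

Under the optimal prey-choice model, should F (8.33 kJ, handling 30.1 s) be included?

No

On G and E alone, R = ΣλE/(1+Σλh) = 3.876/6.322 = 0.6131 kJ/s.
F: E/h = 8.33/30.1 = 0.2767 kJ/s.
0.2767 < 0.6131, so adding F would lower the average — exclude it.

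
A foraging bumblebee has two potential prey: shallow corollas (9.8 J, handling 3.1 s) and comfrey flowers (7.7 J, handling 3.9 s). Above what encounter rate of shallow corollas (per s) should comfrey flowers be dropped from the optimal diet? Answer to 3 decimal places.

0.537 per s

The zero-one rule: include comfrey flowers iff E₂/h₂ > λE₁/(1+λh₁). Equality gives the switch point.
λE₁h₂ = E₂ + λE₂h₁ ⇒ λ = E₂/(E₁h₂ − E₂h₁) = 7.7/(38.22 − 23.87) = 0.5366 per s.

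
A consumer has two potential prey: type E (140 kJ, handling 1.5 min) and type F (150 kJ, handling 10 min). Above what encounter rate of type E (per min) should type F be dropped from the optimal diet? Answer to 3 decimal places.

0.128 per min

The zero-one rule: include type F iff E₂/h₂ > λE₁/(1+λh₁). Equality gives the switch point.
λE₁h₂ = E₂ + λE₂h₁ ⇒ λ = E₂/(E₁h₂ − E₂h₁) = 150/(1400 − 225) = 0.1277 per min.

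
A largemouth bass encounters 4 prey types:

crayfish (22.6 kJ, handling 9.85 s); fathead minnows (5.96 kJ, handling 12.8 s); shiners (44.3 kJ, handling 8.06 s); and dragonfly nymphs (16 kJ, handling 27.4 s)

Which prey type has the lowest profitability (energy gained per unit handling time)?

In descending order of E/h:
shiners: 44.3/8.06 = 5.5 kJ/s
crayfish: 22.6/9.85 = 2.29 kJ/s
dragonfly nymphs: 16/27.4 = 0.584 kJ/s
fathead minnows: 5.96/12.8 = 0.466 kJ/s

fathead minnows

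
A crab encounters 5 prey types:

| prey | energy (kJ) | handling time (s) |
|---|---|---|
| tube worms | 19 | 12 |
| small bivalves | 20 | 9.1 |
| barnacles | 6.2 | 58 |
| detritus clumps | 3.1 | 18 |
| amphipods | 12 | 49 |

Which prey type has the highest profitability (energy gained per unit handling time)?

small bivalves

Profitability E/h (kJ/s): tube worms = 19/12 = 1.58, small bivalves = 20/9.1 = 2.2, barnacles = 6.2/58 = 0.107, detritus clumps = 3.1/18 = 0.172, amphipods = 12/49 = 0.245.
Ranked: small bivalves > tube worms > amphipods > detritus clumps > barnacles.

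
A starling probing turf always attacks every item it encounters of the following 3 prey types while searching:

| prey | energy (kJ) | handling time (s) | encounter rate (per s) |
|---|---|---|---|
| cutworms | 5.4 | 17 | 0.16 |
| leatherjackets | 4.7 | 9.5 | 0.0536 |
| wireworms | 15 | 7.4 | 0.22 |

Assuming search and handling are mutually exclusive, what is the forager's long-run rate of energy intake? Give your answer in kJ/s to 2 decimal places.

0.75 kJ/s

Energy encountered per unit search time: 0.16×5.4 + 0.0536×4.7 + 0.22×15 = 4.416 kJ/s.
Handling time per unit search time: 0.16×17 + 0.0536×9.5 + 0.22×7.4 = 4.857.
Rate = 4.416/(1 + 4.857) = 0.7539 kJ/s.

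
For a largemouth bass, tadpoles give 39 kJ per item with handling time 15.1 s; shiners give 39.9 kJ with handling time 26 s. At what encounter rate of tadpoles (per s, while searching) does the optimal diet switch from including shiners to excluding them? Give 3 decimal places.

At the threshold, the rate on tadpoles alone equals the profitability of shiners: λ·39/(1 + λ·15.1) = 39.9/26 = 1.535.
Rearranging, λ(39 − 1.535×15.1) = 1.535, so λ = 1.535/15.83 = 0.09696 per s.

0.097 per s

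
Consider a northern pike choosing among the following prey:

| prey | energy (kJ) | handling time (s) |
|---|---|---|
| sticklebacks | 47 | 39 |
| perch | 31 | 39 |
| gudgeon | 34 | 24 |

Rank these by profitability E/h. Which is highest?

In descending order of E/h:
gudgeon: 34/24 = 1.42 kJ/s
sticklebacks: 47/39 = 1.21 kJ/s
perch: 31/39 = 0.795 kJ/s

gudgeon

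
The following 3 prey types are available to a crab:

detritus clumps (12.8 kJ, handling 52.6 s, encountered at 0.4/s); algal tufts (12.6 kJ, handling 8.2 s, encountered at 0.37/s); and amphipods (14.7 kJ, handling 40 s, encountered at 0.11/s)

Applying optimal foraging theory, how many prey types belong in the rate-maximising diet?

1

E/h in descending order: algal tufts 1.54, amphipods 0.367, detritus clumps 0.243 kJ/s. The optimal diet is the largest prefix of this list for which every included type satisfies E_i/h_i > R on the types above it.
Rate on top 1: 1.156. amphipods: 0.367 < 1.156 → exclude; stop.
Optimal diet: algal tufts — 1 of 3 types.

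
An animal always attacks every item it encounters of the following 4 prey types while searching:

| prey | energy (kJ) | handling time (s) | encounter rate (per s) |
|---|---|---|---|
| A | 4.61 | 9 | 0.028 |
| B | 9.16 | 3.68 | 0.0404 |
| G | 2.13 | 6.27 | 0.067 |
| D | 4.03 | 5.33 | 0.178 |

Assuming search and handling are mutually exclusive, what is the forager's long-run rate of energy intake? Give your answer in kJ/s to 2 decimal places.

0.49 kJ/s

Energy encountered per unit search time: 0.028×4.61 + 0.0404×9.16 + 0.067×2.13 + 0.178×4.03 = 1.359 kJ/s.
Handling time per unit search time: 0.028×9 + 0.0404×3.68 + 0.067×6.27 + 0.178×5.33 = 1.77.
Rate = 1.359/(1 + 1.77) = 0.4908 kJ/s.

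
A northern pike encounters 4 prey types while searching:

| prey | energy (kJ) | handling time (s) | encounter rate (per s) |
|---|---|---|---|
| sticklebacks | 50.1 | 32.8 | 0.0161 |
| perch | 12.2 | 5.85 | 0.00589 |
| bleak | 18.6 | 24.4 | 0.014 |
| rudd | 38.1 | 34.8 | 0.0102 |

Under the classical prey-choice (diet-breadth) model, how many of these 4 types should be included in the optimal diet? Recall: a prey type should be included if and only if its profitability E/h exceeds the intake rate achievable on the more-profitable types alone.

4

Profitabilities (E/h, kJ/s): perch 2.09, sticklebacks 1.53, rudd 1.09, bleak 0.762. Add prey in this order while the next type's profitability exceeds the intake rate on those already taken.
Rate on top 1: 0.06946. sticklebacks: 1.53 > 0.06946 → include.
Rate on top 2: 0.5622. rudd: 1.09 > 0.5622 → include.
Rate on top 3: 0.6608. bleak: 0.762 > 0.6608 → include.
Optimal diet: perch, sticklebacks, rudd, bleak — 4 of 4 types.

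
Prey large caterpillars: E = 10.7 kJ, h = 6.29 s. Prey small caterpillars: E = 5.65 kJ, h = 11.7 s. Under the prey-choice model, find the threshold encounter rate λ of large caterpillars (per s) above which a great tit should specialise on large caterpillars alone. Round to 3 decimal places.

0.063 per s

The zero-one rule: include small caterpillars iff E₂/h₂ > λE₁/(1+λh₁). Equality gives the switch point.
λE₁h₂ = E₂ + λE₂h₁ ⇒ λ = E₂/(E₁h₂ − E₂h₁) = 5.65/(125.2 − 35.54) = 0.06302 per s.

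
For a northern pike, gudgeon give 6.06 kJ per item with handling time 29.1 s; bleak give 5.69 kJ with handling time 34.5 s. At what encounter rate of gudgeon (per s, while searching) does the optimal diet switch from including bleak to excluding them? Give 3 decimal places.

Drop bleak once their profitability E₂/h₂ falls below the rate achievable on gudgeon alone: E₂/h₂ = λE₁/(1 + λh₁).
Solve for λ: λE₁h₂ = E₂(1 + λh₁) → λ(E₁h₂ − E₂h₁) = E₂ → λ = E₂/(E₁h₂ − E₂h₁).
λ = 5.69/(6.06×34.5 − 5.69×29.1) = 5.69/43.49 = 0.1308 per s.

0.131 per s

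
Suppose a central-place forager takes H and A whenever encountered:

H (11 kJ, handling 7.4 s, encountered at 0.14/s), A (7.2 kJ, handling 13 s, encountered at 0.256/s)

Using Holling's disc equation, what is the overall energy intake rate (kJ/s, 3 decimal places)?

0.631 kJ/s

R = Σλ_iE_i / (1 + Σλ_ih_i)
Numerator: 0.14×11 + 0.256×7.2 = 3.383
Denominator: 1 + 0.14×7.4 + 0.256×13 = 5.364
R = 3.383/5.364 = 0.6307 kJ/s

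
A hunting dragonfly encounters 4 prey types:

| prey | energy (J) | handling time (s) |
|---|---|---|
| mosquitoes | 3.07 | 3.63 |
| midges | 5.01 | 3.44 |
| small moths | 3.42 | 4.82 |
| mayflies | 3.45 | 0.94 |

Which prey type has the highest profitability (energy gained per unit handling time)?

In descending order of E/h:
mayflies: 3.45/0.94 = 3.67 J/s
midges: 5.01/3.44 = 1.46 J/s
mosquitoes: 3.07/3.63 = 0.846 J/s
small moths: 3.42/4.82 = 0.71 J/s

mayflies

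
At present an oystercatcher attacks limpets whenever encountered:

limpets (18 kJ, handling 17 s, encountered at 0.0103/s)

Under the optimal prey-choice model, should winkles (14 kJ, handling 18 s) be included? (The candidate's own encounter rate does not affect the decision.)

Yes

Current rate: (0.0103×18)/(1 + 0.0103×17) = 0.1578 kJ/s.
winkles: E/h = 14/18 = 0.7778 kJ/s.
0.7778 > 0.1578, so adding winkles raises the average — include it.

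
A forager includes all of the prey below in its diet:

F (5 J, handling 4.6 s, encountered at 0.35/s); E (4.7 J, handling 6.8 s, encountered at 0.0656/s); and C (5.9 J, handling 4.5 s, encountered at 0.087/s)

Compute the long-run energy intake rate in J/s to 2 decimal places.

R = (0.35×5 + 0.0656×4.7 + 0.087×5.9) / (1 + 0.35×4.6 + 0.0656×6.8 + 0.087×4.5) = 2.572/3.448 = 0.7459 J/s.

0.75 J/s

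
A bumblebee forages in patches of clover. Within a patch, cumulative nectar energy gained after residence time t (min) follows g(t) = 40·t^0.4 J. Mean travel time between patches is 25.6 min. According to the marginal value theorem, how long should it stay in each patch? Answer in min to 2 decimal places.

Maximise g(t)/(T+t): set derivative to zero → g'(t)(T+t) = g(t).
g'(t) = 0.4·40·t^-0.6. Setting 0.4·40·t^-0.6 = 40·t^0.4/(25.6+t) gives 0.4(25.6+t) = t, so 0.60·t = 0.4×25.6.
t* = 0.4×25.6/0.60 = 17.07 min.

17.07 min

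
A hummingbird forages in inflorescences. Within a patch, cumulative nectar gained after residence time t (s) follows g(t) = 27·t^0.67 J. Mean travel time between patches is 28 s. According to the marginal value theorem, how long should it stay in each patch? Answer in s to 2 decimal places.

By the marginal value theorem, leave when the instantaneous gain rate g'(t) equals the habitat-wide average g(t)/(T + t).
g'(t) = 0.67·27·t^-0.33. Setting 0.67·27·t^-0.33 = 27·t^0.67/(28+t) gives 0.67(28+t) = t, so 0.33·t = 0.67×28.
t* = 0.67×28/0.33 = 56.85 s.

56.85 s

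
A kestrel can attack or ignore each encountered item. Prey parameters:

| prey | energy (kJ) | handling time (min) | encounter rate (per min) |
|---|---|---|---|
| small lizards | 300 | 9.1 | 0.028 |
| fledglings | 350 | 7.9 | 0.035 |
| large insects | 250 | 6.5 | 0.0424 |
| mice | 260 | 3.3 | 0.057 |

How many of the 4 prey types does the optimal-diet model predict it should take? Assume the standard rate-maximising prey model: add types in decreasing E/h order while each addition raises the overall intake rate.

E/h in descending order: mice 78.8, fledglings 44.3, large insects 38.5, small lizards 33 kJ/min. The optimal diet is the largest prefix of this list for which every included type satisfies E_i/h_i > R on the types above it.
Rate on top 1: 12.47. fledglings: 44.3 > 12.47 → include.
Rate on top 2: 18.48. large insects: 38.5 > 18.48 → include.
Rate on top 3: 21.65. small lizards: 33 > 21.65 → include.
Optimal diet: mice, fledglings, large insects, small lizards — 4 of 4 types.

4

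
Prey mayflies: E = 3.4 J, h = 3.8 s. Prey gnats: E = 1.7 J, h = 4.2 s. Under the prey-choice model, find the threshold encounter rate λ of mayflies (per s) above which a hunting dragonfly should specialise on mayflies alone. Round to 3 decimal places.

0.217 per s

Drop gnats once their profitability E₂/h₂ falls below the rate achievable on mayflies alone: E₂/h₂ = λE₁/(1 + λh₁).
Solve for λ: λE₁h₂ = E₂(1 + λh₁) → λ(E₁h₂ − E₂h₁) = E₂ → λ = E₂/(E₁h₂ − E₂h₁).
λ = 1.7/(3.4×4.2 − 1.7×3.8) = 1.7/7.82 = 0.2174 per s.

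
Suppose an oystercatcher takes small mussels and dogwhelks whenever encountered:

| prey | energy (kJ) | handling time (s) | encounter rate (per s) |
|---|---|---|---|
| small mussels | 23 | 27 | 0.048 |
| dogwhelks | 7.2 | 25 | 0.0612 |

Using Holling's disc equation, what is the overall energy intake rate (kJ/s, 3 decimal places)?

Energy encountered per unit search time: 0.048×23 + 0.0612×7.2 = 1.545 kJ/s.
Handling time per unit search time: 0.048×27 + 0.0612×25 = 2.826.
Rate = 1.545/(1 + 2.826) = 0.4037 kJ/s.

0.404 kJ/s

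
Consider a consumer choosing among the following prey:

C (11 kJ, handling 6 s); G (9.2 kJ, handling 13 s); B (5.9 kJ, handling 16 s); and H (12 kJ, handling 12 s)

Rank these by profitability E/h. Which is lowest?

B

In descending order of E/h:
C: 11/6 = 1.83 kJ/s
H: 12/12 = 1 kJ/s
G: 9.2/13 = 0.708 kJ/s
B: 5.9/16 = 0.369 kJ/s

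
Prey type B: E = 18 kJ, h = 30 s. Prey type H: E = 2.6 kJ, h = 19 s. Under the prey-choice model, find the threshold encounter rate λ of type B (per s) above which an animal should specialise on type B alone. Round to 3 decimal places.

0.010 per s

The zero-one rule: include type H iff E₂/h₂ > λE₁/(1+λh₁). Equality gives the switch point.
λE₁h₂ = E₂ + λE₂h₁ ⇒ λ = E₂/(E₁h₂ − E₂h₁) = 2.6/(342 − 78) = 0.009848 per s.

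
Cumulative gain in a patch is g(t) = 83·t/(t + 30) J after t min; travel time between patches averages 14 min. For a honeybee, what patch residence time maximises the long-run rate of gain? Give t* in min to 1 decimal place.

Optimal t* satisfies g'(t*) = g(t*)/(T + t*).
g'(t) = 83·30/(t + 30)². Setting 83·30/(t+30)² = 83t/[(t+30)(14+t)] gives 30(14+t) = t(t+30), so t² = 30×14 = 420.
t* = √420 = 20.49 min.

20.5 min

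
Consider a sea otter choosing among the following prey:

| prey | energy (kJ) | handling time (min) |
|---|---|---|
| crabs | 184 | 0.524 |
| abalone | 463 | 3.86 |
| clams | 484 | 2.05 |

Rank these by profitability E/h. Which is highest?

crabs

Profitability E/h (kJ/min): crabs = 184/0.524 = 351, abalone = 463/3.86 = 120, clams = 484/2.05 = 236.
Ranked: crabs > clams > abalone.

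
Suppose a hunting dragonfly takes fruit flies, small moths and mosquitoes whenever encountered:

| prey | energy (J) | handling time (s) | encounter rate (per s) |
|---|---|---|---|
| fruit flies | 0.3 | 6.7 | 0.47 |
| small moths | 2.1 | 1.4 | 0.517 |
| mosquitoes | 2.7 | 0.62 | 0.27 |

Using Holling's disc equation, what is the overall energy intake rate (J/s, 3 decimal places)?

0.388 J/s

Energy encountered per unit search time: 0.47×0.3 + 0.517×2.1 + 0.27×2.7 = 1.956 J/s.
Handling time per unit search time: 0.47×6.7 + 0.517×1.4 + 0.27×0.62 = 4.04.
Rate = 1.956/(1 + 4.04) = 0.388 J/s.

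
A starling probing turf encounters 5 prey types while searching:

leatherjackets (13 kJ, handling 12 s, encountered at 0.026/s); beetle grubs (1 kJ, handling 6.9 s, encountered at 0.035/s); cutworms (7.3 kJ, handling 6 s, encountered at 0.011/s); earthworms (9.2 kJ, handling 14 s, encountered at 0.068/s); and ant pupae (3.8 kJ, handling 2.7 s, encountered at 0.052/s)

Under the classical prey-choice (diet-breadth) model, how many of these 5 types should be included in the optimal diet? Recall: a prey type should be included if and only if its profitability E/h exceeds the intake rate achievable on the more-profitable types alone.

4

E/h in descending order: ant pupae 1.41, cutworms 1.22, leatherjackets 1.08, earthworms 0.657, beetle grubs 0.145 kJ/s. The optimal diet is the largest prefix of this list for which every included type satisfies E_i/h_i > R on the types above it.
Rate on top 1: 0.1733. cutworms: 1.22 > 0.1733 → include.
Rate on top 2: 0.2304. leatherjackets: 1.08 > 0.2304 → include.
Rate on top 3: 0.4056. earthworms: 0.657 > 0.4056 → include.
Rate on top 4: 0.5026. beetle grubs: 0.145 < 0.5026 → exclude; stop.
Optimal diet: ant pupae, cutworms, leatherjackets, earthworms — 4 of 5 types.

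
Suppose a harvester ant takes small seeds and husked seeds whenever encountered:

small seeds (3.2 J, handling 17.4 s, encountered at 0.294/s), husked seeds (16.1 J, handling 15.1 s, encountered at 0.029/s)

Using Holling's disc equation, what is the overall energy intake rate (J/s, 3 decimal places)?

Energy encountered per unit search time: 0.294×3.2 + 0.029×16.1 = 1.408 J/s.
Handling time per unit search time: 0.294×17.4 + 0.029×15.1 = 5.553.
Rate = 1.408/(1 + 5.553) = 0.2148 J/s.

0.215 J/s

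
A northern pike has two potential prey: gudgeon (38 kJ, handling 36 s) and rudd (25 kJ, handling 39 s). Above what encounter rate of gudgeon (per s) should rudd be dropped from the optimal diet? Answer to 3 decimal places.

0.043 per s

At the threshold, the rate on gudgeon alone equals the profitability of rudd: λ·38/(1 + λ·36) = 25/39 = 0.641.
Rearranging, λ(38 − 0.641×36) = 0.641, so λ = 0.641/14.92 = 0.04296 per s.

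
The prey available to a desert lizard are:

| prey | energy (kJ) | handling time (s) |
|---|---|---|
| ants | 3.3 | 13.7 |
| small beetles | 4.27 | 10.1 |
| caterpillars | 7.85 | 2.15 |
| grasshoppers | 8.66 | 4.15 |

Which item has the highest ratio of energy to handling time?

Profitability E/h (kJ/s): ants = 3.3/13.7 = 0.241, small beetles = 4.27/10.1 = 0.423, caterpillars = 7.85/2.15 = 3.65, grasshoppers = 8.66/4.15 = 2.09.
Ranked: caterpillars > grasshoppers > small beetles > ants.

caterpillars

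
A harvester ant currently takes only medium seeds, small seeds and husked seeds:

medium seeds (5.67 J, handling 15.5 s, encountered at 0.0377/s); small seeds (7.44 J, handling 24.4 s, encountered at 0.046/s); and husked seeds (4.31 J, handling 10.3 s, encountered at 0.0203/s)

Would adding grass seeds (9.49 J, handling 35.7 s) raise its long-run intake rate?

Yes

Current rate: (0.0377×5.67 + 0.046×7.44 + 0.0203×4.31)/(1 + 0.0377×15.5 + 0.046×24.4 + 0.0203×10.3) = 0.2207 J/s.
Profitability of grass seeds: 9.49/35.7 = 0.2658 J/s.
Since 0.2658 > R, including grass seeds increases the long-run rate.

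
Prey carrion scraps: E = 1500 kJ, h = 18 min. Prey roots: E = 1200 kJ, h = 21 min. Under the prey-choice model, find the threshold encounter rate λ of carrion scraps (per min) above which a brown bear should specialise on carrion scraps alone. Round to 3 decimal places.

0.121 per min

The zero-one rule: include roots iff E₂/h₂ > λE₁/(1+λh₁). Equality gives the switch point.
λE₁h₂ = E₂ + λE₂h₁ ⇒ λ = E₂/(E₁h₂ − E₂h₁) = 1200/(3.15e+04 − 2.16e+04) = 0.1212 per min.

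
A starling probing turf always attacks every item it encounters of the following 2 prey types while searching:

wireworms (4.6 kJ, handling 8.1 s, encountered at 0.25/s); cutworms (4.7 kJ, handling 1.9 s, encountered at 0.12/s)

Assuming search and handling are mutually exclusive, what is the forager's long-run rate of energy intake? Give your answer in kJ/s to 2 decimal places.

0.53 kJ/s

R = (0.25×4.6 + 0.12×4.7) / (1 + 0.25×8.1 + 0.12×1.9) = 1.714/3.253 = 0.5269 kJ/s.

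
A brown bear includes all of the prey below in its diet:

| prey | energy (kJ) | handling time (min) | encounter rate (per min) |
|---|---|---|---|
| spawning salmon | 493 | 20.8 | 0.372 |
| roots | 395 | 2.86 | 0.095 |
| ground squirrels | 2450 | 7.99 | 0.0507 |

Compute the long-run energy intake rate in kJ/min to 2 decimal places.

36.66 kJ/min

R = Σλ_iE_i / (1 + Σλ_ih_i)
Numerator: 0.372×493 + 0.095×395 + 0.0507×2450 = 345.1
Denominator: 1 + 0.372×20.8 + 0.095×2.86 + 0.0507×7.99 = 9.414
R = 345.1/9.414 = 36.66 kJ/min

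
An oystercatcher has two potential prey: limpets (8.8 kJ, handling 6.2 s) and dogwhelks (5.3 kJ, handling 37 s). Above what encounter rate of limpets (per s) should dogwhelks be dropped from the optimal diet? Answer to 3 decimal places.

0.018 per s

At the threshold, the rate on limpets alone equals the profitability of dogwhelks: λ·8.8/(1 + λ·6.2) = 5.3/37 = 0.1432.
Rearranging, λ(8.8 − 0.1432×6.2) = 0.1432, so λ = 0.1432/7.912 = 0.0181 per s.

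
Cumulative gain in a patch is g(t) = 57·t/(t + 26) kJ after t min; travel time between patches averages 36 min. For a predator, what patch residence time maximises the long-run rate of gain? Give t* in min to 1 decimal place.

By the marginal value theorem, leave when the instantaneous gain rate g'(t) equals the habitat-wide average g(t)/(T + t).
g'(t) = 57·26/(t + 26)². Setting 57·26/(t+26)² = 57t/[(t+26)(36+t)] gives 26(36+t) = t(t+26), so t² = 26×36 = 936.
t* = √936 = 30.59 min.

30.6 min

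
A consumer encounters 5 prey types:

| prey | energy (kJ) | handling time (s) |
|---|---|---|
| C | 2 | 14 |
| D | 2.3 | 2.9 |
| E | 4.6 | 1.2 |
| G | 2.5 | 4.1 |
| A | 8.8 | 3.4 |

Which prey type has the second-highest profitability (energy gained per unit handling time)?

A

Profitability E/h (kJ/s): C = 2/14 = 0.143, D = 2.3/2.9 = 0.793, E = 4.6/1.2 = 3.83, G = 2.5/4.1 = 0.61, A = 8.8/3.4 = 2.59.
Ranked: E > A > D > G > C.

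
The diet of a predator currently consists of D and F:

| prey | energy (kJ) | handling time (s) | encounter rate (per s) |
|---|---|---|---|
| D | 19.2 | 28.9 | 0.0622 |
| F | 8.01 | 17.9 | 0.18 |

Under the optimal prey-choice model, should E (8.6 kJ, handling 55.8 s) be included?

No

On D and F alone, R = ΣλE/(1+Σλh) = 2.636/6.02 = 0.4379 kJ/s.
Profitability of E: 8.6/55.8 = 0.1541 kJ/s.
0.1541 < 0.4379, so adding E would lower the average — exclude it.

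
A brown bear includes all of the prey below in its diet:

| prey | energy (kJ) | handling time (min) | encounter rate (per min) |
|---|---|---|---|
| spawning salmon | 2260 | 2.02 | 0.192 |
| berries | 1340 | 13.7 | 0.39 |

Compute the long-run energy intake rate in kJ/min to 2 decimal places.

R = Σλ_iE_i / (1 + Σλ_ih_i)
Numerator: 0.192×2260 + 0.39×1340 = 956.5
Denominator: 1 + 0.192×2.02 + 0.39×13.7 = 6.731
R = 956.5/6.731 = 142.1 kJ/min

142.11 kJ/min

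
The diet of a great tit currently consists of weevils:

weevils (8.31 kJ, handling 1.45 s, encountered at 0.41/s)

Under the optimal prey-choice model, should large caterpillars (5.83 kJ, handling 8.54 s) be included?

No

Current rate: (0.41×8.31)/(1 + 0.41×1.45) = 2.137 kJ/s.
Profitability of large caterpillars: 5.83/8.54 = 0.6827 kJ/s.
Since 0.6827 < R, time spent handling large caterpillars is better spent searching.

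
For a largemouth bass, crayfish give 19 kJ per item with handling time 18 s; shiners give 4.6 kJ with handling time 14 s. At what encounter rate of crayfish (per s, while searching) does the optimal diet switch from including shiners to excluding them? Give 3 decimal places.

The zero-one rule: include shiners iff E₂/h₂ > λE₁/(1+λh₁). Equality gives the switch point.
λE₁h₂ = E₂ + λE₂h₁ ⇒ λ = E₂/(E₁h₂ − E₂h₁) = 4.6/(266 − 82.8) = 0.02511 per s.

0.025 per s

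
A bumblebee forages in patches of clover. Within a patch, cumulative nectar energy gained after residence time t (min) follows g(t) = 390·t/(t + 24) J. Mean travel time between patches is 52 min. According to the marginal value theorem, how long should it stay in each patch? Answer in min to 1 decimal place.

Maximise g(t)/(T+t): set derivative to zero → g'(t)(T+t) = g(t).
g'(t) = 390·24/(t + 24)². Setting 390·24/(t+24)² = 390t/[(t+24)(52+t)] gives 24(52+t) = t(t+24), so t² = 24×52 = 1248.
t* = √1248 = 35.33 min.

35.3 min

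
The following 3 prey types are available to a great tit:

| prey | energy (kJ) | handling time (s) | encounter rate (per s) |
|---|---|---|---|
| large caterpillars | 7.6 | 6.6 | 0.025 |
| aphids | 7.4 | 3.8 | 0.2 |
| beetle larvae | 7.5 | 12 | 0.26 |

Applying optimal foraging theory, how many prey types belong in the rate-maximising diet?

Profitabilities (E/h, kJ/s): aphids 1.95, large caterpillars 1.15, beetle larvae 0.625. Add prey in this order while the next type's profitability exceeds the intake rate on those already taken.
Rate on top 1: 0.8409. large caterpillars: 1.15 > 0.8409 → include.
Rate on top 2: 0.8675. beetle larvae: 0.625 < 0.8675 → exclude; stop.
Optimal diet: aphids, large caterpillars — 2 of 3 types.

2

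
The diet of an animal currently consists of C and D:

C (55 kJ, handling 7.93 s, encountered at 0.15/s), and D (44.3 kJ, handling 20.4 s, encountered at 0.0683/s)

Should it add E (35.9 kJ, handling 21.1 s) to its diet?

No

On C and D alone, R = ΣλE/(1+Σλh) = 11.28/3.583 = 3.147 kJ/s.
Profitability of E: 35.9/21.1 = 1.701 kJ/s.
Since 1.701 < R, time spent handling E is better spent searching.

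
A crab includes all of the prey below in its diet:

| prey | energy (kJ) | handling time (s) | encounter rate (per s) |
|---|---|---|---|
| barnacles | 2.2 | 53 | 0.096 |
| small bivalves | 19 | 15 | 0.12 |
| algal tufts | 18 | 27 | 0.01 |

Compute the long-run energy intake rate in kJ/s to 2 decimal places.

0.33 kJ/s

Energy encountered per unit search time: 0.096×2.2 + 0.12×19 + 0.01×18 = 2.671 kJ/s.
Handling time per unit search time: 0.096×53 + 0.12×15 + 0.01×27 = 7.158.
Rate = 2.671/(1 + 7.158) = 0.3274 kJ/s.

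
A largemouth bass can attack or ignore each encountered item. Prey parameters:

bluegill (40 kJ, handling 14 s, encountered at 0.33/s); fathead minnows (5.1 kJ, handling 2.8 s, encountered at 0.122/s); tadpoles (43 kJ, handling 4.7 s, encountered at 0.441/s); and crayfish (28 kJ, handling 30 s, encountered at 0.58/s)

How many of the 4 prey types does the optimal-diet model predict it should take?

Profitabilities (E/h, kJ/s): tadpoles 9.15, bluegill 2.86, fathead minnows 1.82, crayfish 0.933. Add prey in this order while the next type's profitability exceeds the intake rate on those already taken.
Rate on top 1: 6.171. bluegill: 2.86 < 6.171 → exclude; stop.
Optimal diet: tadpoles — 1 of 4 types.

1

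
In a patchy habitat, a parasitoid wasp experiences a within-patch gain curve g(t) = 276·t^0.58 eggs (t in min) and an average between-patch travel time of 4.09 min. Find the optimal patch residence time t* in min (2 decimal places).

5.65 min

By the marginal value theorem, leave when the instantaneous gain rate g'(t) equals the habitat-wide average g(t)/(T + t).
g'(t) = 0.58·276·t^-0.42. Setting 0.58·276·t^-0.42 = 276·t^0.58/(4.09+t) gives 0.58(4.09+t) = t, so 0.42·t = 0.58×4.09.
t* = 0.58×4.09/0.42 = 5.648 min.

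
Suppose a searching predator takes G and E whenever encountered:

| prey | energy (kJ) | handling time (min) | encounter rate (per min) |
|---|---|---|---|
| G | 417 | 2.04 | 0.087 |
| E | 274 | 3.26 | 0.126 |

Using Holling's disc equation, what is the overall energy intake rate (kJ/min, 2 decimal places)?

R = Σλ_iE_i / (1 + Σλ_ih_i)
Numerator: 0.087×417 + 0.126×274 = 70.8
Denominator: 1 + 0.087×2.04 + 0.126×3.26 = 1.588
R = 70.8/1.588 = 44.58 kJ/min

44.58 kJ/min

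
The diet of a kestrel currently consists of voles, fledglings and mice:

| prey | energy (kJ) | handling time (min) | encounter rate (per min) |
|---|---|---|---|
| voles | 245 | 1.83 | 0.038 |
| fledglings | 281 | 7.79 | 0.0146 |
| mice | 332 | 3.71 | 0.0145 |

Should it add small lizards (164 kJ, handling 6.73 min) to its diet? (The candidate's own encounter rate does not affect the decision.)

Current rate: (0.038×245 + 0.0146×281 + 0.0145×332)/(1 + 0.038×1.83 + 0.0146×7.79 + 0.0145×3.71) = 14.73 kJ/min.
Profitability of small lizards: 164/6.73 = 24.37 kJ/min.
24.37 > 14.73, so adding small lizards raises the average — include it.

Yes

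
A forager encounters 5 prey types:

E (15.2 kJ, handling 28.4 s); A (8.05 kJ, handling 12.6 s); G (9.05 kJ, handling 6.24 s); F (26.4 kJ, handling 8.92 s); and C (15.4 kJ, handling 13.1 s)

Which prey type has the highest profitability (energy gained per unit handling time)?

F

In descending order of E/h:
F: 26.4/8.92 = 2.96 kJ/s
G: 9.05/6.24 = 1.45 kJ/s
C: 15.4/13.1 = 1.18 kJ/s
A: 8.05/12.6 = 0.639 kJ/s
E: 15.2/28.4 = 0.535 kJ/s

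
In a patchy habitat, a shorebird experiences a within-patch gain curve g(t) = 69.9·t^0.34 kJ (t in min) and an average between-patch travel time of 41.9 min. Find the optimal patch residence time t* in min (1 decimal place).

By the marginal value theorem, leave when the instantaneous gain rate g'(t) equals the habitat-wide average g(t)/(T + t).
g'(t) = 0.34·69.9·t^-0.66. Setting 0.34·69.9·t^-0.66 = 69.9·t^0.34/(41.9+t) gives 0.34(41.9+t) = t, so 0.66·t = 0.34×41.9.
t* = 0.34×41.9/0.66 = 21.58 min.

21.6 min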